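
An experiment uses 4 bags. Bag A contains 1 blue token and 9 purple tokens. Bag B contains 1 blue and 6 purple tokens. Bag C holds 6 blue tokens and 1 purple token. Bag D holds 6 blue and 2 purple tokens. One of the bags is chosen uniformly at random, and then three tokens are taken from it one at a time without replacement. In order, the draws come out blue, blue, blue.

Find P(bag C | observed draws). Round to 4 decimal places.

0.6154

Compute the likelihood of the observed sequence for each case: P(data | bag A) = (1/10)(0/9) = 0; P(data | bag B) = (1/7)(0/6) = 0; P(data | bag C) = (6/7)(5/6)(4/5) = 4/7; P(data | bag D) = (6/8)(5/7)(4/6) = 5/14.
Weighting by the prior gives 1/4 · 0 = 0, 1/4 · 0 = 0, 1/4 · 4/7 = 1/7, 1/4 · 5/14 = 5/56; with total 13/56.
Therefore the posterior P(bag C | data) = (1/7) / (13/56) = 8/13.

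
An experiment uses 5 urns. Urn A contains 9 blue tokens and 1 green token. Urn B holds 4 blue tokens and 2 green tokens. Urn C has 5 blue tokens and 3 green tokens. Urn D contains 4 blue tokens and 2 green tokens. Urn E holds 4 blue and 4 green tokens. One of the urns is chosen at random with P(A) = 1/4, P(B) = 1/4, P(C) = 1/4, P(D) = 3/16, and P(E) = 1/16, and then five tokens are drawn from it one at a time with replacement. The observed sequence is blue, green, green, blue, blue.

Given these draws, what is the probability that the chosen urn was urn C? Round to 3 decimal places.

0.321

Compute the likelihood of the observed sequence for each case: P(data | urn A) = (9/10)(1/10)(1/10)(9/10)(9/10) = 0.00729; P(data | urn B) = (4/6)(2/6)(2/6)(4/6)(4/6) = 0.032922; P(data | urn C) = (5/8)(3/8)(3/8)(5/8)(5/8) = 0.034332; P(data | urn D) = (4/6)(2/6)(2/6)(4/6)(4/6) = 0.032922; P(data | urn E) = (4/8)(4/8)(4/8)(4/8)(4/8) = 0.03125.
Weighting by the prior gives 1/4 · 0.00729 = 0.0018225, 1/4 · 0.032922 = 0.0082305, 1/4 · 0.034332 = 0.0085831, 3/16 · 0.032922 = 0.0061728, 1/16 · 0.03125 = 0.0019531; these sum to 0.026762.
Therefore the posterior P(urn C | data) = (0.0085831) / (0.026762) = 0.32072.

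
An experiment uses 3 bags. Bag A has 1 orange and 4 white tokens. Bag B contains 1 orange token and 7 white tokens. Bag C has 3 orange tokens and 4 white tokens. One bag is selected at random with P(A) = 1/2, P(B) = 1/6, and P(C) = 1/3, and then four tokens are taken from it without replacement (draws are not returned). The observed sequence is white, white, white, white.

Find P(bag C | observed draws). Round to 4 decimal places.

The likelihood of the observed sequence under each hypothesis: P(data | bag A) = (4/5)(3/4)(2/3)(1/2) = 1/5; P(data | bag B) = (7/8)(6/7)(5/6)(4/5) = 1/2; P(data | bag C) = (4/7)(3/6)(2/5)(1/4) = 1/35.
The prior-weighted likelihoods are 1/2 · 1/5 = 1/10, 1/6 · 1/2 = 1/12, 1/3 · 1/35 = 1/105; with total 27/140.
Hence P(bag C | data) = (1/105) / (27/140) = 4/81.

0.0494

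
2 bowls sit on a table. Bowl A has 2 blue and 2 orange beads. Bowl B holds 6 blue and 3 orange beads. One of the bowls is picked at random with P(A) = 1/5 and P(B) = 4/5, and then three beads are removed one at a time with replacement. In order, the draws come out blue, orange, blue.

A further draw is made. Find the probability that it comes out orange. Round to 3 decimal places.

0.362

The likelihood of the observed sequence under each hypothesis: P(data | bowl A) = (2/4)(2/4)(2/4) = 1/8; P(data | bowl B) = (6/9)(3/9)(6/9) = 4/27.
Weighting by the prior gives 1/5 · 1/8 = 1/40, 4/5 · 4/27 = 16/135; summing to 31/216.
The posterior is then P(bowl A | data) = 27/155, P(bowl B | data) = 128/155.
The predictive probability is P(orange next | data) = (1/2)(27/155) + (1/3)(128/155) = 337/930.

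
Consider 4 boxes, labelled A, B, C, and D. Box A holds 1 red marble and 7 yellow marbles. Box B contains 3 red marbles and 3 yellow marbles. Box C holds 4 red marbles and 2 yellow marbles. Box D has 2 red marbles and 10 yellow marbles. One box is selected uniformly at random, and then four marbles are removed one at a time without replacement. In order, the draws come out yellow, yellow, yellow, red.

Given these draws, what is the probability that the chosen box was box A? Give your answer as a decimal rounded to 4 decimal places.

0.4220

Under each hypothesis, the probability of the observed sequence is: P(data | box A) = (7/8)(6/7)(5/6)(1/5) = 0.125; P(data | box B) = (3/6)(2/5)(1/4)(3/3) = 0.05; P(data | box C) = (2/6)(1/5)(0/4) = 0; P(data | box D) = (10/12)(9/11)(8/10)(2/9) = 0.12121.
Multiplying each by its prior: 1/4 · 0.125 = 0.03125, 1/4 · 0.05 = 0.0125, 1/4 · 0 = 0, 1/4 · 0.12121 = 0.030303; these sum to 0.074053.
Hence P(box A | data) = (0.03125) / (0.074053) = 0.42199.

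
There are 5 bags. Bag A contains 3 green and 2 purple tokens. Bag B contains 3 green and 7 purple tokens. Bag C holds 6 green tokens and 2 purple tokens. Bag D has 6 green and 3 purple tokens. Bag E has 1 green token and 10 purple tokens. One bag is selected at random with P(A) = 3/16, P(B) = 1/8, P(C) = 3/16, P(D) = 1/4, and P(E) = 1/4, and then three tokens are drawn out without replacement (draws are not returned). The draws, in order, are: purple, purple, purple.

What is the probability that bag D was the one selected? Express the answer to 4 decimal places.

The likelihood of the observed sequence under each hypothesis: P(data | bag A) = (2/5)(1/4)(0/3) = 0; P(data | bag B) = (7/10)(6/9)(5/8) = 0.29167; P(data | bag C) = (2/8)(1/7)(0/6) = 0; P(data | bag D) = (3/9)(2/8)(1/7) = 0.011905; P(data | bag E) = (10/11)(9/10)(8/9) = 0.72727.
The prior-weighted likelihoods are 3/16 · 0 = 0, 1/8 · 0.29167 = 0.036458, 3/16 · 0 = 0, 1/4 · 0.011905 = 0.0029762, 1/4 · 0.72727 = 0.18182; summing to 0.22125.
Therefore the posterior P(bag D | data) = (0.0029762) / (0.22125) = 0.013452.

0.0135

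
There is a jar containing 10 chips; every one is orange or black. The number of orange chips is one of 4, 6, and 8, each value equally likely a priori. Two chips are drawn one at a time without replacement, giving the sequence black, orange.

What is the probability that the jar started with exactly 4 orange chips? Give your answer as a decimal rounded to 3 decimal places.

For each hypothesis, P(data | H) works out to: P(data | r = 4) = (6/10)(4/9) = 4/15; P(data | r = 6) = (4/10)(6/9) = 4/15; P(data | r = 8) = (2/10)(8/9) = 8/45.
Weighting by the prior gives 1/3 · 4/15 = 4/45, 1/3 · 4/15 = 4/45, 1/3 · 8/45 = 8/135; these sum to 32/135.
By Bayes' rule, P(r = 4 | data) = (4/45) / (32/135) = 3/8.

0.375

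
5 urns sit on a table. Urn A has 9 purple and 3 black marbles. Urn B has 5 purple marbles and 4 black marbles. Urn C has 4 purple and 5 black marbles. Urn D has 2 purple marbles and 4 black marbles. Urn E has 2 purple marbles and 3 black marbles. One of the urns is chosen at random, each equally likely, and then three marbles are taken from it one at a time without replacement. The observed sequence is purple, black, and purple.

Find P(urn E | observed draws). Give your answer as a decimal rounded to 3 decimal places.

The likelihood of the observed sequence under each hypothesis: P(data | urn A) = (9/12)(3/11)(8/10) = 0.16364; P(data | urn B) = (5/9)(4/8)(4/7) = 0.15873; P(data | urn C) = (4/9)(5/8)(3/7) = 0.11905; P(data | urn D) = (2/6)(4/5)(1/4) = 0.066667; P(data | urn E) = (2/5)(3/4)(1/3) = 0.1.
Weighting by the prior gives 1/5 · 0.16364 = 0.032727, 1/5 · 0.15873 = 0.031746, 1/5 · 0.11905 = 0.02381, 1/5 · 0.066667 = 0.013333, 1/5 · 0.1 = 0.02; with total 0.12162.
By Bayes' rule, P(urn E | data) = (0.02) / (0.12162) = 0.16445.

0.164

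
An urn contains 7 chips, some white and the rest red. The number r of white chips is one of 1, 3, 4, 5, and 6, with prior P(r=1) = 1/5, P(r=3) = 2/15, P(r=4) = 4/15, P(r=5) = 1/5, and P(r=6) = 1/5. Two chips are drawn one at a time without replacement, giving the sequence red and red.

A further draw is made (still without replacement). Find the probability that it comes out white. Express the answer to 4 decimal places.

0.4000

Under each hypothesis, the probability of the observed sequence is: P(data | r = 1) = (6/7)(5/6) = 5/7; P(data | r = 3) = (4/7)(3/6) = 2/7; P(data | r = 4) = (3/7)(2/6) = 1/7; P(data | r = 5) = (2/7)(1/6) = 1/21; P(data | r = 6) = (1/7)(0/6) = 0.
The prior-weighted likelihoods are 1/5 · 5/7 = 1/7, 2/15 · 2/7 = 4/105, 4/15 · 1/7 = 4/105, 1/5 · 1/21 = 1/105, 1/5 · 0 = 0; with total 8/35.
Normalising, the posterior is P(r = 1 | data) = 5/8, P(r = 3 | data) = 1/6, P(r = 4 | data) = 1/6, P(r = 5 | data) = 1/24, P(r = 6 | data) = 0.
Averaging over the posterior, P(white next | data) = (1/5)(5/8) + (3/5)(1/6) + (4/5)(1/6) + (1)(1/24) = 2/5.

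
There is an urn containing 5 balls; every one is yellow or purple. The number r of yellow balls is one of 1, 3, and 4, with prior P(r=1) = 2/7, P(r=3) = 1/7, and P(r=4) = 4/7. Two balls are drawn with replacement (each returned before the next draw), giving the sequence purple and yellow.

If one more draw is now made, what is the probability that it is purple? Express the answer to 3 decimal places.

For each hypothesis, P(data | H) works out to: P(data | r = 1) = (4/5)(1/5) = 4/25; P(data | r = 3) = (2/5)(3/5) = 6/25; P(data | r = 4) = (1/5)(4/5) = 4/25.
The prior-weighted likelihoods are 2/7 · 4/25 = 8/175, 1/7 · 6/25 = 6/175, 4/7 · 4/25 = 16/175; summing to 6/35.
The posterior is then P(r = 1 | data) = 4/15, P(r = 3 | data) = 1/5, P(r = 4 | data) = 8/15.
So P(purple next | data) = Σ P(purple next | H) P(H | data) = (4/5)(4/15) + (2/5)(1/5) + (1/5)(8/15) = 2/5.

0.400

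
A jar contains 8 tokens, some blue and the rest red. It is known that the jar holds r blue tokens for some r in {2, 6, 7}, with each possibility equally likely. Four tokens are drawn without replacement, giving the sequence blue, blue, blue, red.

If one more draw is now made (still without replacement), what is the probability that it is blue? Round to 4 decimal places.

The likelihood of the observed sequence under each hypothesis: P(data | r = 2) = (2/8)(1/7)(0/6) = 0; P(data | r = 6) = (6/8)(5/7)(4/6)(2/5) = 1/7; P(data | r = 7) = (7/8)(6/7)(5/6)(1/5) = 1/8.
Weighting by the prior gives 1/3 · 0 = 0, 1/3 · 1/7 = 1/21, 1/3 · 1/8 = 1/24; with total 5/56.
Normalising, the posterior is P(r = 2 | data) = 0, P(r = 6 | data) = 8/15, P(r = 7 | data) = 7/15.
So P(blue next | data) = Σ P(blue next | H) P(H | data) = (3/4)(8/15) + (1)(7/15) = 13/15.

0.8667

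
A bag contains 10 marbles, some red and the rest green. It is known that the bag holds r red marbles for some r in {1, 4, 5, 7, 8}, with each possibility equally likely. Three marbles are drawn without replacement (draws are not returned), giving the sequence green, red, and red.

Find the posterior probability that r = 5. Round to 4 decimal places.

0.2439

For each hypothesis, P(data | H) works out to: P(data | r = 1) = (9/10)(1/9)(0/8) = 0; P(data | r = 4) = (6/10)(4/9)(3/8) = 1/10; P(data | r = 5) = (5/10)(5/9)(4/8) = 5/36; P(data | r = 7) = (3/10)(7/9)(6/8) = 7/40; P(data | r = 8) = (2/10)(8/9)(7/8) = 7/45.
Multiplying each by its prior: 1/5 · 0 = 0, 1/5 · 1/10 = 1/50, 1/5 · 5/36 = 1/36, 1/5 · 7/40 = 7/200, 1/5 · 7/45 = 7/225; summing to 41/360.
Therefore the posterior P(r = 5 | data) = (1/36) / (41/360) = 10/41.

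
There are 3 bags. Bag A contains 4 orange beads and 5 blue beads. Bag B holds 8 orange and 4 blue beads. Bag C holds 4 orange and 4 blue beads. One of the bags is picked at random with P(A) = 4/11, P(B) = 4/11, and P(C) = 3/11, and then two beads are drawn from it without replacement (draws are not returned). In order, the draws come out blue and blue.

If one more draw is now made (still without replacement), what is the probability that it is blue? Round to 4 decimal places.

For each hypothesis, P(data | H) works out to: P(data | bag A) = (5/9)(4/8) = 0.27778; P(data | bag B) = (4/12)(3/11) = 0.090909; P(data | bag C) = (4/8)(3/7) = 0.21429.
Weighting by the prior gives 4/11 · 0.27778 = 0.10101, 4/11 · 0.090909 = 0.033058, 3/11 · 0.21429 = 0.058442; with total 0.19251.
The posterior is then P(bag A | data) = 0.5247, P(bag B | data) = 0.17172, P(bag C | data) = 0.30358.
Averaging over the posterior, P(blue next | data) = (3/7)(0.5247) + (1/5)(0.17172) + (1/3)(0.30358) = 0.36041.

0.3604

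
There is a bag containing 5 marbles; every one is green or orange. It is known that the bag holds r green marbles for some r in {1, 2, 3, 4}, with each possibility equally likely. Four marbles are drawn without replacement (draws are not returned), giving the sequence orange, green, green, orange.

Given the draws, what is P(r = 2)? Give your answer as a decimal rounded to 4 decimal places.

For each hypothesis, P(data | H) works out to: P(data | r = 1) = (4/5)(1/4)(0/3) = 0; P(data | r = 2) = (3/5)(2/4)(1/3)(2/2) = 1/10; P(data | r = 3) = (2/5)(3/4)(2/3)(1/2) = 1/10; P(data | r = 4) = (1/5)(4/4)(3/3)(0/2) = 0.
The prior-weighted likelihoods are 1/4 · 0 = 0, 1/4 · 1/10 = 1/40, 1/4 · 1/10 = 1/40, 1/4 · 0 = 0; with total 1/20.
Hence P(r = 2 | data) = (1/40) / (1/20) = 1/2.

0.5000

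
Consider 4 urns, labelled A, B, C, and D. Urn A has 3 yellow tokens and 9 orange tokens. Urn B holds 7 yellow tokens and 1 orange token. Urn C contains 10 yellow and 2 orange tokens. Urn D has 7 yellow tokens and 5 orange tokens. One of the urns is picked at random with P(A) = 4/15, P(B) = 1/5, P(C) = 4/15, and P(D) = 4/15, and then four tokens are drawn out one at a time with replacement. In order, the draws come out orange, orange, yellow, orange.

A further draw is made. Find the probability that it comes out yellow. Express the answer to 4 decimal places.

Compute the likelihood of the observed sequence for each case: P(data | urn A) = (9/12)(9/12)(3/12)(9/12) = 0.10547; P(data | urn B) = (1/8)(1/8)(7/8)(1/8) = 0.001709; P(data | urn C) = (2/12)(2/12)(10/12)(2/12) = 0.003858; P(data | urn D) = (5/12)(5/12)(7/12)(5/12) = 0.042197.
The prior-weighted likelihoods are 4/15 · 0.10547 = 0.028125, 1/5 · 0.001709 = 0.0003418, 4/15 · 0.003858 = 0.0010288, 4/15 · 0.042197 = 0.011253; with total 0.040748.
Normalising, the posterior is P(urn A | data) = 0.69021, P(urn B | data) = 0.008388, P(urn C | data) = 0.025248, P(urn D | data) = 0.27615.
The predictive probability is P(yellow next | data) = (1/4)(0.69021) + (7/8)(0.008388) + (5/6)(0.025248) + (7/12)(0.27615) = 0.36202.

0.3620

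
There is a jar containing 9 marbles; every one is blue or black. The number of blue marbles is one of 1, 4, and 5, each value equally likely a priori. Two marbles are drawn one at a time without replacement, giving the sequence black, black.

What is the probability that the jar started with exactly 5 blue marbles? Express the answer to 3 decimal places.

Compute the likelihood of the observed sequence for each case: P(data | r = 1) = (8/9)(7/8) = 7/9; P(data | r = 4) = (5/9)(4/8) = 5/18; P(data | r = 5) = (4/9)(3/8) = 1/6.
The prior-weighted likelihoods are 1/3 · 7/9 = 7/27, 1/3 · 5/18 = 5/54, 1/3 · 1/6 = 1/18; with total 11/27.
Therefore the posterior P(r = 5 | data) = (1/18) / (11/27) = 3/22.

0.136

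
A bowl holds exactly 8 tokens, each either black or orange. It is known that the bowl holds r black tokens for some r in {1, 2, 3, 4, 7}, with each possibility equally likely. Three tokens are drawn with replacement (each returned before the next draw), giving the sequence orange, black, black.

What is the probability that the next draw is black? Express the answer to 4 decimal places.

The likelihood of the observed sequence under each hypothesis: P(data | r = 1) = (7/8)(1/8)(1/8) = 0.013672; P(data | r = 2) = (6/8)(2/8)(2/8) = 0.046875; P(data | r = 3) = (5/8)(3/8)(3/8) = 0.087891; P(data | r = 4) = (4/8)(4/8)(4/8) = 0.125; P(data | r = 7) = (1/8)(7/8)(7/8) = 0.095703.
Multiplying each by its prior: 1/5 · 0.013672 = 0.0027344, 1/5 · 0.046875 = 0.009375, 1/5 · 0.087891 = 0.017578, 1/5 · 0.125 = 0.025, 1/5 · 0.095703 = 0.019141; summing to 0.073828.
The posterior is then P(r = 1 | data) = 0.037037, P(r = 2 | data) = 0.12698, P(r = 3 | data) = 0.2381, P(r = 4 | data) = 0.33862, P(r = 7 | data) = 0.25926.
So P(black next | data) = Σ P(black next | H) P(H | data) = (1/8)(0.037037) + (1/4)(0.12698) + (3/8)(0.2381) + (1/2)(0.33862) + (7/8)(0.25926) = 0.52183.

0.5218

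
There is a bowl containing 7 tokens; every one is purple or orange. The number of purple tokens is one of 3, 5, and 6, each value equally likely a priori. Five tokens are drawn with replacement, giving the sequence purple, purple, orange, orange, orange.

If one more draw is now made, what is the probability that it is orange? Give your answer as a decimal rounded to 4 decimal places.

Compute the likelihood of the observed sequence for each case: P(data | r = 3) = (3/7)(3/7)(4/7)(4/7)(4/7) = 0.034271; P(data | r = 5) = (5/7)(5/7)(2/7)(2/7)(2/7) = 0.0119; P(data | r = 6) = (6/7)(6/7)(1/7)(1/7)(1/7) = 0.002142.
The prior-weighted likelihoods are 1/3 · 0.034271 = 0.011424, 1/3 · 0.0119 = 0.0039666, 1/3 · 0.002142 = 0.00071399; with total 0.016104.
The posterior is then P(r = 3 | data) = 0.70936, P(r = 5 | data) = 0.24631, P(r = 6 | data) = 0.044335.
So P(orange next | data) = Σ P(orange next | H) P(H | data) = (4/7)(0.70936) + (2/7)(0.24631) + (1/7)(0.044335) = 0.48205.

0.4821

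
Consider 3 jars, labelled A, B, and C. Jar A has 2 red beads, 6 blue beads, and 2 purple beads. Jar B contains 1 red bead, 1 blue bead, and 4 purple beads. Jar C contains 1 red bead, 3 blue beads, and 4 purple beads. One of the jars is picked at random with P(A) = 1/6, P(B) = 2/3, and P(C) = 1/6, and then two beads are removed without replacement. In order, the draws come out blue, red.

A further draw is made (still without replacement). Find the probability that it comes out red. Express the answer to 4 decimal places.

Compute the likelihood of the observed sequence for each case: P(data | jar A) = (6/10)(2/9) = 0.13333; P(data | jar B) = (1/6)(1/5) = 0.033333; P(data | jar C) = (3/8)(1/7) = 0.053571.
Weighting by the prior gives 1/6 · 0.13333 = 0.022222, 2/3 · 0.033333 = 0.022222, 1/6 · 0.053571 = 0.0089286; these sum to 0.053373.
Dividing through by the total gives posterior P(jar A | data) = 0.41636, P(jar B | data) = 0.41636, P(jar C | data) = 0.16729.
So P(red next | data) = Σ P(red next | H) P(H | data) = (1/8)(0.41636) + (0)(0.41636) + (0)(0.16729) = 0.052045.

0.0520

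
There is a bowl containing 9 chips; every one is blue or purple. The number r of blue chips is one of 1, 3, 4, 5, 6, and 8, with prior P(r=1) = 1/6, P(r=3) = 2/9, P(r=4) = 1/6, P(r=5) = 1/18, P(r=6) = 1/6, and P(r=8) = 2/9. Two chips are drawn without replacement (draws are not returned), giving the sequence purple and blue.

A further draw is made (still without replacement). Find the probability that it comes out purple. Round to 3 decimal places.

0.510

Compute the likelihood of the observed sequence for each case: P(data | r = 1) = (8/9)(1/8) = 1/9; P(data | r = 3) = (6/9)(3/8) = 1/4; P(data | r = 4) = (5/9)(4/8) = 5/18; P(data | r = 5) = (4/9)(5/8) = 5/18; P(data | r = 6) = (3/9)(6/8) = 1/4; P(data | r = 8) = (1/9)(8/8) = 1/9.
Weighting by the prior gives 1/6 · 1/9 = 1/54, 2/9 · 1/4 = 1/18, 1/6 · 5/18 = 5/108, 1/18 · 5/18 = 5/324, 1/6 · 1/4 = 1/24, 2/9 · 1/9 = 2/81; summing to 131/648.
Dividing through by the total gives posterior P(r = 1 | data) = 12/131, P(r = 3 | data) = 36/131, P(r = 4 | data) = 30/131, P(r = 5 | data) = 10/131, P(r = 6 | data) = 27/131, P(r = 8 | data) = 16/131.
So P(purple next | data) = Σ P(purple next | H) P(H | data) = (1)(12/131) + (5/7)(36/131) + (4/7)(30/131) + (3/7)(10/131) + (2/7)(27/131) + (0)(16/131) = 468/917.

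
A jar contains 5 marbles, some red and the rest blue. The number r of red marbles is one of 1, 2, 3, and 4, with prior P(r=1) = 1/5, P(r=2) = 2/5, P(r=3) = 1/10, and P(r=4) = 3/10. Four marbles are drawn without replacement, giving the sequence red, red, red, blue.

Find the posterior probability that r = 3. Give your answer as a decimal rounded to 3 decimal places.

The likelihood of the observed sequence under each hypothesis: P(data | r = 1) = (1/5)(0/4) = 0; P(data | r = 2) = (2/5)(1/4)(0/3) = 0; P(data | r = 3) = (3/5)(2/4)(1/3)(2/2) = 1/10; P(data | r = 4) = (4/5)(3/4)(2/3)(1/2) = 1/5.
Weighting by the prior gives 1/5 · 0 = 0, 2/5 · 0 = 0, 1/10 · 1/10 = 1/100, 3/10 · 1/5 = 3/50; with total 7/100.
Hence P(r = 3 | data) = (1/100) / (7/100) = 1/7.

0.143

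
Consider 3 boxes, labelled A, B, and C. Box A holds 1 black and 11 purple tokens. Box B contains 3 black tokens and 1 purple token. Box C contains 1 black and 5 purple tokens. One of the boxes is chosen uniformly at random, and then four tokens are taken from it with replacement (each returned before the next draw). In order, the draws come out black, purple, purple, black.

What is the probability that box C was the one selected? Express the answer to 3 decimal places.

The likelihood of the observed sequence under each hypothesis: P(data | box A) = (1/12)(11/12)(11/12)(1/12) = 0.0058353; P(data | box B) = (3/4)(1/4)(1/4)(3/4) = 0.035156; P(data | box C) = (1/6)(5/6)(5/6)(1/6) = 0.01929.
Weighting by the prior gives 1/3 · 0.0058353 = 0.0019451, 1/3 · 0.035156 = 0.011719, 1/3 · 0.01929 = 0.00643; with total 0.020094.
Therefore the posterior P(box C | data) = (0.00643) / (0.020094) = 0.32.

0.320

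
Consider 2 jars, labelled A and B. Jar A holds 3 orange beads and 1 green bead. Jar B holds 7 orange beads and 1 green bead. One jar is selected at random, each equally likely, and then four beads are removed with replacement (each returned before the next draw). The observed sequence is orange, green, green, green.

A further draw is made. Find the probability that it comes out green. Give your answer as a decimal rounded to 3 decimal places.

0.234

The likelihood of the observed sequence under each hypothesis: P(data | jar A) = (3/4)(1/4)(1/4)(1/4) = 0.011719; P(data | jar B) = (7/8)(1/8)(1/8)(1/8) = 0.001709.
Multiplying each by its prior: 1/2 · 0.011719 = 0.0058594, 1/2 · 0.001709 = 0.00085449; summing to 0.0067139.
The posterior is then P(jar A | data) = 0.87273, P(jar B | data) = 0.12727.
Averaging over the posterior, P(green next | data) = (1/4)(0.87273) + (1/8)(0.12727) = 0.23409.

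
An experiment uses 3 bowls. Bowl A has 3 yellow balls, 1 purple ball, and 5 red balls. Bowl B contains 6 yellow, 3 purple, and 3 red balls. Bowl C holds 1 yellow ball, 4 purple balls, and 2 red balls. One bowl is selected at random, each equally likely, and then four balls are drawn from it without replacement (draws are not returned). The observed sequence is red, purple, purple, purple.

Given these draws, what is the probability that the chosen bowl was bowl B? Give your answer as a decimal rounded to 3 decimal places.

0.026

For each hypothesis, P(data | H) works out to: P(data | bowl A) = (5/9)(1/8)(0/7) = 0; P(data | bowl B) = (3/12)(3/11)(2/10)(1/9) = 0.0015152; P(data | bowl C) = (2/7)(4/6)(3/5)(2/4) = 0.057143.
The prior-weighted likelihoods are 1/3 · 0 = 0, 1/3 · 0.0015152 = 0.00050505, 1/3 · 0.057143 = 0.019048; these sum to 0.019553.
So P(bowl B | data) = (0.00050505) / (0.019553) = 0.02583.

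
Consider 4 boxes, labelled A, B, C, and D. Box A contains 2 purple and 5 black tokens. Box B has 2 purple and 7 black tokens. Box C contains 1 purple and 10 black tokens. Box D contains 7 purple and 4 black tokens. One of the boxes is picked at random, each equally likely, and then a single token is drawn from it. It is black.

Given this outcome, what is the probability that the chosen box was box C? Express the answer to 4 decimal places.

Under each hypothesis, the probability of this draw is: P(data | box A) = (5/7) = 5/7; P(data | box B) = (7/9) = 7/9; P(data | box C) = (10/11) = 10/11; P(data | box D) = (4/11) = 4/11.
The prior-weighted likelihoods are 1/4 · 5/7 = 5/28, 1/4 · 7/9 = 7/36, 1/4 · 10/11 = 5/22, 1/4 · 4/11 = 1/11; these sum to 479/693.
Therefore the posterior P(box C | data) = (5/22) / (479/693) = 315/958.

0.3288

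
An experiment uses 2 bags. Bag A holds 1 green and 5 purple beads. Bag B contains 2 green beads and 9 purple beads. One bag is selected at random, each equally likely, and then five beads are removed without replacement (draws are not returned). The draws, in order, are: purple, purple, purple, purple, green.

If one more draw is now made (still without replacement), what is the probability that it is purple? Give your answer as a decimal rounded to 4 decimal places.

Under each hypothesis, the probability of the observed sequence is: P(data | bag A) = (5/6)(4/5)(3/4)(2/3)(1/2) = 1/6; P(data | bag B) = (9/11)(8/10)(7/9)(6/8)(2/7) = 6/55.
The prior-weighted likelihoods are 1/2 · 1/6 = 1/12, 1/2 · 6/55 = 3/55; summing to 91/660.
Dividing through by the total gives posterior P(bag A | data) = 55/91, P(bag B | data) = 36/91.
So P(purple next | data) = Σ P(purple next | H) P(H | data) = (1)(55/91) + (5/6)(36/91) = 85/91.

0.9341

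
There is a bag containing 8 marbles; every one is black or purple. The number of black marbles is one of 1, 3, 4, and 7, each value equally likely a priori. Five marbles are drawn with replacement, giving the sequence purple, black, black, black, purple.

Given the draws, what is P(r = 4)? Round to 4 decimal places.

The likelihood of the observed sequence under each hypothesis: P(data | r = 1) = (7/8)(1/8)(1/8)(1/8)(7/8) = 0.0014954; P(data | r = 3) = (5/8)(3/8)(3/8)(3/8)(5/8) = 0.020599; P(data | r = 4) = (4/8)(4/8)(4/8)(4/8)(4/8) = 0.03125; P(data | r = 7) = (1/8)(7/8)(7/8)(7/8)(1/8) = 0.010468.
Weighting by the prior gives 1/4 · 0.0014954 = 0.00037384, 1/4 · 0.020599 = 0.0051498, 1/4 · 0.03125 = 0.0078125, 1/4 · 0.010468 = 0.0026169; these sum to 0.015953.
By Bayes' rule, P(r = 4 | data) = (0.0078125) / (0.015953) = 0.48972.

0.4897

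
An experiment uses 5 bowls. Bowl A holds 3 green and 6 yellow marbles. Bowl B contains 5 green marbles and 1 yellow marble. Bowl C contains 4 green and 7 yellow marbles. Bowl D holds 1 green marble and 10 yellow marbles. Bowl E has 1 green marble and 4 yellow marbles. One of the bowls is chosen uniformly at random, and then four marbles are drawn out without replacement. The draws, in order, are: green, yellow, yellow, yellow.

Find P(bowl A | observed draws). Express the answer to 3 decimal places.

0.231

The likelihood of the observed sequence under each hypothesis: P(data | bowl A) = (3/9)(6/8)(5/7)(4/6) = 0.11905; P(data | bowl B) = (5/6)(1/5)(0/4) = 0; P(data | bowl C) = (4/11)(7/10)(6/9)(5/8) = 0.10606; P(data | bowl D) = (1/11)(10/10)(9/9)(8/8) = 0.090909; P(data | bowl E) = (1/5)(4/4)(3/3)(2/2) = 0.2.
The prior-weighted likelihoods are 1/5 · 0.11905 = 0.02381, 1/5 · 0 = 0, 1/5 · 0.10606 = 0.021212, 1/5 · 0.090909 = 0.018182, 1/5 · 0.2 = 0.04; with total 0.1032.
So P(bowl A | data) = (0.02381) / (0.1032) = 0.2307.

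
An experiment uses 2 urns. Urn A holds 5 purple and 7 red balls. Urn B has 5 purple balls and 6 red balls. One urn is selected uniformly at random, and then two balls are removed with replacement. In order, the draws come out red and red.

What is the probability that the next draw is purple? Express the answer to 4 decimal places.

Compute the likelihood of the observed sequence for each case: P(data | urn A) = (7/12)(7/12) = 0.34028; P(data | urn B) = (6/11)(6/11) = 0.29752.
The prior-weighted likelihoods are 1/2 · 0.34028 = 0.17014, 1/2 · 0.29752 = 0.14876; summing to 0.3189.
Dividing through by the total gives posterior P(urn A | data) = 0.53352, P(urn B | data) = 0.46648.
So P(purple next | data) = Σ P(purple next | H) P(H | data) = (5/12)(0.53352) + (5/11)(0.46648) = 0.43434.

0.4343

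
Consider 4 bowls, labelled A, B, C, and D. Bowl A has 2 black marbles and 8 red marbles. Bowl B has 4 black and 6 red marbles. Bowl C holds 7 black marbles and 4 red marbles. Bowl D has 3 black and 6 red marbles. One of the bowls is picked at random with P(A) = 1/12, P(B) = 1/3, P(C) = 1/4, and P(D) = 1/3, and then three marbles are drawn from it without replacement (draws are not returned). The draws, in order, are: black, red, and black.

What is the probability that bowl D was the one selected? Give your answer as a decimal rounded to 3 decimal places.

For each hypothesis, P(data | H) works out to: P(data | bowl A) = (2/10)(8/9)(1/8) = 0.022222; P(data | bowl B) = (4/10)(6/9)(3/8) = 0.1; P(data | bowl C) = (7/11)(4/10)(6/9) = 0.1697; P(data | bowl D) = (3/9)(6/8)(2/7) = 0.071429.
The prior-weighted likelihoods are 1/12 · 0.022222 = 0.0018519, 1/3 · 0.1 = 0.033333, 1/4 · 0.1697 = 0.042424, 1/3 · 0.071429 = 0.02381; with total 0.10142.
By Bayes' rule, P(bowl D | data) = (0.02381) / (0.10142) = 0.23476.

0.235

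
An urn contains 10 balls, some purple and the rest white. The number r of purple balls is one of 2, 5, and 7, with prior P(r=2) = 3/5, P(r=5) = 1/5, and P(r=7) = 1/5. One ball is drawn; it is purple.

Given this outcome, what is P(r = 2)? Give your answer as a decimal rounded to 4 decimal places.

0.3333

Under each hypothesis, the probability of this draw is: P(data | r = 2) = (2/10) = 1/5; P(data | r = 5) = (5/10) = 1/2; P(data | r = 7) = (7/10) = 7/10.
Weighting by the prior gives 3/5 · 1/5 = 3/25, 1/5 · 1/2 = 1/10, 1/5 · 7/10 = 7/50; these sum to 9/25.
By Bayes' rule, P(r = 2 | data) = (3/25) / (9/25) = 1/3.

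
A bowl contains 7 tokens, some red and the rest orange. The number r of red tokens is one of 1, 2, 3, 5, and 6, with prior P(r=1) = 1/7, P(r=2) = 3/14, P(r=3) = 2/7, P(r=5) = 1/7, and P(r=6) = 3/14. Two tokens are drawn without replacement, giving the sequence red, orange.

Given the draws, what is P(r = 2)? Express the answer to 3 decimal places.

Compute the likelihood of the observed sequence for each case: P(data | r = 1) = (1/7)(6/6) = 1/7; P(data | r = 2) = (2/7)(5/6) = 5/21; P(data | r = 3) = (3/7)(4/6) = 2/7; P(data | r = 5) = (5/7)(2/6) = 5/21; P(data | r = 6) = (6/7)(1/6) = 1/7.
Multiplying each by its prior: 1/7 · 1/7 = 1/49, 3/14 · 5/21 = 5/98, 2/7 · 2/7 = 4/49, 1/7 · 5/21 = 5/147, 3/14 · 1/7 = 3/98; these sum to 32/147.
Hence P(r = 2 | data) = (5/98) / (32/147) = 15/64.

0.234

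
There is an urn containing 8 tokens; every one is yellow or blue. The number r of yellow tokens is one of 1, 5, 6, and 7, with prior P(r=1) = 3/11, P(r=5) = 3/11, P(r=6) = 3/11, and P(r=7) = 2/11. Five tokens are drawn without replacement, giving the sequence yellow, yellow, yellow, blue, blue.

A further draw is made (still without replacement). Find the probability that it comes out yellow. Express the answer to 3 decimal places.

0.800

The likelihood of the observed sequence under each hypothesis: P(data | r = 1) = (1/8)(0/7) = 0; P(data | r = 5) = (5/8)(4/7)(3/6)(3/5)(2/4) = 3/56; P(data | r = 6) = (6/8)(5/7)(4/6)(2/5)(1/4) = 1/28; P(data | r = 7) = (7/8)(6/7)(5/6)(1/5)(0/4) = 0.
Weighting by the prior gives 3/11 · 0 = 0, 3/11 · 3/56 = 9/616, 3/11 · 1/28 = 3/308, 2/11 · 0 = 0; summing to 15/616.
Dividing through by the total gives posterior P(r = 1 | data) = 0, P(r = 5 | data) = 3/5, P(r = 6 | data) = 2/5, P(r = 7 | data) = 0.
So P(yellow next | data) = Σ P(yellow next | H) P(H | data) = (2/3)(3/5) + (1)(2/5) = 4/5.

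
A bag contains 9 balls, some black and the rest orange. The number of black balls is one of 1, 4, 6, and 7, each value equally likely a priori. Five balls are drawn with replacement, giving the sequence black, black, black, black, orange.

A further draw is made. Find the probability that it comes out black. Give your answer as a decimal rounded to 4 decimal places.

The likelihood of the observed sequence under each hypothesis: P(data | r = 1) = (1/9)(1/9)(1/9)(1/9)(8/9) = 0.00013548; P(data | r = 4) = (4/9)(4/9)(4/9)(4/9)(5/9) = 0.021677; P(data | r = 6) = (6/9)(6/9)(6/9)(6/9)(3/9) = 0.065844; P(data | r = 7) = (7/9)(7/9)(7/9)(7/9)(2/9) = 0.081322.
Multiplying each by its prior: 1/4 · 0.00013548 = 3.387e-05, 1/4 · 0.021677 = 0.0054192, 1/4 · 0.065844 = 0.016461, 1/4 · 0.081322 = 0.020331; with total 0.042245.
Dividing through by the total gives posterior P(r = 1 | data) = 0.00080176, P(r = 4 | data) = 0.12828, P(r = 6 | data) = 0.38966, P(r = 7 | data) = 0.48126.
Averaging over the posterior, P(black next | data) = (1/9)(0.00080176) + (4/9)(0.12828) + (2/3)(0.38966) + (7/9)(0.48126) = 0.69119.

0.6912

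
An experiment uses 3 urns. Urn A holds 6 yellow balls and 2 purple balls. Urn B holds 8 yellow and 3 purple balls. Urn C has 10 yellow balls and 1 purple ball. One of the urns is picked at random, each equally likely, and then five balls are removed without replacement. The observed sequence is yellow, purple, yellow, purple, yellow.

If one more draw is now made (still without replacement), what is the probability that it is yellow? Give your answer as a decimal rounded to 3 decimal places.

0.916

The likelihood of the observed sequence under each hypothesis: P(data | urn A) = (6/8)(2/7)(5/6)(1/5)(4/4) = 0.035714; P(data | urn B) = (8/11)(3/10)(7/9)(2/8)(6/7) = 0.036364; P(data | urn C) = (10/11)(1/10)(9/9)(0/8) = 0.
Weighting by the prior gives 1/3 · 0.035714 = 0.011905, 1/3 · 0.036364 = 0.012121, 1/3 · 0 = 0; summing to 0.024026.
Dividing through by the total gives posterior P(urn A | data) = 0.4955, P(urn B | data) = 0.5045, P(urn C | data) = 0.
Averaging over the posterior, P(yellow next | data) = (1)(0.4955) + (5/6)(0.5045) = 0.91592.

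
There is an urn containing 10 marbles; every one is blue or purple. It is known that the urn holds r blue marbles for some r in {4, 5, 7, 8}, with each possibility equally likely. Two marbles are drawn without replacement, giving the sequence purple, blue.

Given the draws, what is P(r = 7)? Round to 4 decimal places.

The likelihood of the observed sequence under each hypothesis: P(data | r = 4) = (6/10)(4/9) = 4/15; P(data | r = 5) = (5/10)(5/9) = 5/18; P(data | r = 7) = (3/10)(7/9) = 7/30; P(data | r = 8) = (2/10)(8/9) = 8/45.
The prior-weighted likelihoods are 1/4 · 4/15 = 1/15, 1/4 · 5/18 = 5/72, 1/4 · 7/30 = 7/120, 1/4 · 8/45 = 2/45; summing to 43/180.
Hence P(r = 7 | data) = (7/120) / (43/180) = 21/86.

0.2442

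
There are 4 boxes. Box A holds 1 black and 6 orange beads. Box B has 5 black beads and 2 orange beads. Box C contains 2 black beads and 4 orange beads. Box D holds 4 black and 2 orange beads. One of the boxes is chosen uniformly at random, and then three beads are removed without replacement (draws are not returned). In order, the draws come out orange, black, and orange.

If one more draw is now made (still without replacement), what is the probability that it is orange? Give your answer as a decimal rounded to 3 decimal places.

The likelihood of the observed sequence under each hypothesis: P(data | box A) = (6/7)(1/6)(5/5) = 1/7; P(data | box B) = (2/7)(5/6)(1/5) = 1/21; P(data | box C) = (4/6)(2/5)(3/4) = 1/5; P(data | box D) = (2/6)(4/5)(1/4) = 1/15.
The prior-weighted likelihoods are 1/4 · 1/7 = 1/28, 1/4 · 1/21 = 1/84, 1/4 · 1/5 = 1/20, 1/4 · 1/15 = 1/60; summing to 4/35.
Normalising, the posterior is P(box A | data) = 5/16, P(box B | data) = 5/48, P(box C | data) = 7/16, P(box D | data) = 7/48.
Averaging over the posterior, P(orange next | data) = (1)(5/16) + (0)(5/48) + (2/3)(7/16) + (0)(7/48) = 29/48.

0.604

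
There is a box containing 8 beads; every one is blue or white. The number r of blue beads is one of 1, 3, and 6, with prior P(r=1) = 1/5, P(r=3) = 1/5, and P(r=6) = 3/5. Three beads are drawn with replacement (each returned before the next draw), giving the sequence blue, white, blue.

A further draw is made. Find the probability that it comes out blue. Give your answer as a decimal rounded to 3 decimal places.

0.671

Compute the likelihood of the observed sequence for each case: P(data | r = 1) = (1/8)(7/8)(1/8) = 0.013672; P(data | r = 3) = (3/8)(5/8)(3/8) = 0.087891; P(data | r = 6) = (6/8)(2/8)(6/8) = 0.14062.
Weighting by the prior gives 1/5 · 0.013672 = 0.0027344, 1/5 · 0.087891 = 0.017578, 3/5 · 0.14062 = 0.084375; with total 0.10469.
Dividing through by the total gives posterior P(r = 1 | data) = 0.026119, P(r = 3 | data) = 0.16791, P(r = 6 | data) = 0.80597.
Averaging over the posterior, P(blue next | data) = (1/8)(0.026119) + (3/8)(0.16791) + (3/4)(0.80597) = 0.67071.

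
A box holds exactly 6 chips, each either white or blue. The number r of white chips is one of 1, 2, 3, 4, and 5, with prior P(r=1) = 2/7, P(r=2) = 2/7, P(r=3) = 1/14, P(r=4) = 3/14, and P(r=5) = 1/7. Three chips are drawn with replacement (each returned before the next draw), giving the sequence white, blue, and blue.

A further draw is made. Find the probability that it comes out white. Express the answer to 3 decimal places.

The likelihood of the observed sequence under each hypothesis: P(data | r = 1) = (1/6)(5/6)(5/6) = 0.11574; P(data | r = 2) = (2/6)(4/6)(4/6) = 0.14815; P(data | r = 3) = (3/6)(3/6)(3/6) = 0.125; P(data | r = 4) = (4/6)(2/6)(2/6) = 0.074074; P(data | r = 5) = (5/6)(1/6)(1/6) = 0.023148.
Weighting by the prior gives 2/7 · 0.11574 = 0.033069, 2/7 · 0.14815 = 0.042328, 1/14 · 0.125 = 0.0089286, 3/14 · 0.074074 = 0.015873, 1/7 · 0.023148 = 0.0033069; summing to 0.10351.
Dividing through by the total gives posterior P(r = 1 | data) = 0.31949, P(r = 2 | data) = 0.40895, P(r = 3 | data) = 0.086262, P(r = 4 | data) = 0.15335, P(r = 5 | data) = 0.031949.
Averaging over the posterior, P(white next | data) = (1/6)(0.31949) + (1/3)(0.40895) + (1/2)(0.086262) + (2/3)(0.15335) + (5/6)(0.031949) = 0.36155.

0.362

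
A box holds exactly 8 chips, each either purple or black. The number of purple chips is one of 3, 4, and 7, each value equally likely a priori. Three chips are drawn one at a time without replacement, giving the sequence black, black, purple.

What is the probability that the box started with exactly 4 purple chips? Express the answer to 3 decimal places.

0.444

Under each hypothesis, the probability of the observed sequence is: P(data | r = 3) = (5/8)(4/7)(3/6) = 5/28; P(data | r = 4) = (4/8)(3/7)(4/6) = 1/7; P(data | r = 7) = (1/8)(0/7) = 0.
Weighting by the prior gives 1/3 · 5/28 = 5/84, 1/3 · 1/7 = 1/21, 1/3 · 0 = 0; these sum to 3/28.
Therefore the posterior P(r = 4 | data) = (1/21) / (3/28) = 4/9.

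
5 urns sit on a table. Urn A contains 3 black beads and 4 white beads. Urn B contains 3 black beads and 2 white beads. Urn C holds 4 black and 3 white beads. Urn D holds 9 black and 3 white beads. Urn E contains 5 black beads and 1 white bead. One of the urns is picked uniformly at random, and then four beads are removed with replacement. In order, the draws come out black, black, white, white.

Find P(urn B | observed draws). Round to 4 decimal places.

0.2483

For each hypothesis, P(data | H) works out to: P(data | urn A) = (3/7)(3/7)(4/7)(4/7) = 0.059975; P(data | urn B) = (3/5)(3/5)(2/5)(2/5) = 0.0576; P(data | urn C) = (4/7)(4/7)(3/7)(3/7) = 0.059975; P(data | urn D) = (9/12)(9/12)(3/12)(3/12) = 0.035156; P(data | urn E) = (5/6)(5/6)(1/6)(1/6) = 0.01929.
The prior-weighted likelihoods are 1/5 · 0.059975 = 0.011995, 1/5 · 0.0576 = 0.01152, 1/5 · 0.059975 = 0.011995, 1/5 · 0.035156 = 0.0070313, 1/5 · 0.01929 = 0.003858; these sum to 0.046399.
So P(urn B | data) = (0.01152) / (0.046399) = 0.24828.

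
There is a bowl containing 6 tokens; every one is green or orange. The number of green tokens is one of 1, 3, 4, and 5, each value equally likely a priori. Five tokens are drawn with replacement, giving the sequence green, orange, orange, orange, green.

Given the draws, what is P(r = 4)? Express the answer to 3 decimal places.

For each hypothesis, P(data | H) works out to: P(data | r = 1) = (1/6)(5/6)(5/6)(5/6)(1/6) = 0.016075; P(data | r = 3) = (3/6)(3/6)(3/6)(3/6)(3/6) = 0.03125; P(data | r = 4) = (4/6)(2/6)(2/6)(2/6)(4/6) = 0.016461; P(data | r = 5) = (5/6)(1/6)(1/6)(1/6)(5/6) = 0.003215.
The prior-weighted likelihoods are 1/4 · 0.016075 = 0.0040188, 1/4 · 0.03125 = 0.0078125, 1/4 · 0.016461 = 0.0041152, 1/4 · 0.003215 = 0.00080376; with total 0.01675.
By Bayes' rule, P(r = 4 | data) = (0.0041152) / (0.01675) = 0.24568.

0.246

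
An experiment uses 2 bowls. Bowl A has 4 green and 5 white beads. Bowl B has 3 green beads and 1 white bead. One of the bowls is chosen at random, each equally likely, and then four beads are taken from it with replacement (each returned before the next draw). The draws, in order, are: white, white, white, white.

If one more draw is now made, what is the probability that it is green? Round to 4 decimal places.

0.4565

For each hypothesis, P(data | H) works out to: P(data | bowl A) = (5/9)(5/9)(5/9)(5/9) = 0.09526; P(data | bowl B) = (1/4)(1/4)(1/4)(1/4) = 0.0039062.
The prior-weighted likelihoods are 1/2 · 0.09526 = 0.04763, 1/2 · 0.0039062 = 0.0019531; with total 0.049583.
The posterior is then P(bowl A | data) = 0.96061, P(bowl B | data) = 0.039391.
So P(green next | data) = Σ P(green next | H) P(H | data) = (4/9)(0.96061) + (3/4)(0.039391) = 0.45648.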